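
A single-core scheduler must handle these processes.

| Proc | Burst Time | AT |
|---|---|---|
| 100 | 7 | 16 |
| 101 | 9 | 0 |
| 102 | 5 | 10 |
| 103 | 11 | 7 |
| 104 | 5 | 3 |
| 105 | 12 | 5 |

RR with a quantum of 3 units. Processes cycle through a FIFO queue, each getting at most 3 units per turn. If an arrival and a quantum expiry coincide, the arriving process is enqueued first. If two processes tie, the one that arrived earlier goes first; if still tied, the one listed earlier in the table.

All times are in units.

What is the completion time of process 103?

49

Gantt: | 101 0-3 | 104 3-6 | 101 6-9 | 105 9-12 | 104 12-14 | 103 14-17 | 101 17-20 | 102 20-23 | 105 23-26 | 100 26-29 | 103 29-32 | 102 32-34 | 105 34-37 | 100 37-40 | 103 40-43 | 105 43-46 | 100 46-47 | 103 47-49 |
Completion: 100=47  101=20  102=34  103=49  104=14  105=46
Turnaround (C−A): 100=31  101=20  102=24  103=42  104=11  105=41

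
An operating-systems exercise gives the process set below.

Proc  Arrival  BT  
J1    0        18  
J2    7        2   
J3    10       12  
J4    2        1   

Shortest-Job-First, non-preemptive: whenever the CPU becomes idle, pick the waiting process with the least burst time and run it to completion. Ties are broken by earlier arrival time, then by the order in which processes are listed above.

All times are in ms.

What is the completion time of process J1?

18

Timeline: | J1 0-18 | J4 18-19 | J2 19-21 | J3 21-33 |
Completion: J1=18  J2=21  J3=33  J4=19
Turnaround (C−A): J1=18  J2=14  J3=23  J4=17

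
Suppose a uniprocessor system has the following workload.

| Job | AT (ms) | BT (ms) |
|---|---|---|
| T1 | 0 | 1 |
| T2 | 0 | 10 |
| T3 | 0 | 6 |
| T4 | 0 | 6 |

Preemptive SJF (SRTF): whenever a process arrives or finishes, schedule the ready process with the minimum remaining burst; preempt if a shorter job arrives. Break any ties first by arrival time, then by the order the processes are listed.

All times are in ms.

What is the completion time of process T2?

23

Timeline: | T1 0-1 | T3 1-7 | T4 7-13 | T2 13-23 |
Completion: T1=1  T2=23  T3=7  T4=13
Turnaround (C−A): T1=1  T2=23  T3=7  T4=13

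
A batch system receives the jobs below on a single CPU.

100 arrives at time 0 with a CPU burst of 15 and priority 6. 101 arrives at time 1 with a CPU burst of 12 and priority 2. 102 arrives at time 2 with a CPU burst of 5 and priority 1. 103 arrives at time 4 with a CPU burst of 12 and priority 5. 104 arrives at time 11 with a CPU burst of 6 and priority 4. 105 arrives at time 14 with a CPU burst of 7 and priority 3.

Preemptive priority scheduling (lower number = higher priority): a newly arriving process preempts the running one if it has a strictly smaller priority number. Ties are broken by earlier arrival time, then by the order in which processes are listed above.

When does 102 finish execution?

Gantt: | 100 0-1 | 101 1-2 | 102 2-7 | 101 7-18 | 105 18-25 | 104 25-31 | 103 31-43 | 100 43-57 |
Completion: 100=57  101=18  102=7  103=43  104=31  105=25
Turnaround (C−A): 100=57  101=17  102=5  103=39  104=20  105=11

7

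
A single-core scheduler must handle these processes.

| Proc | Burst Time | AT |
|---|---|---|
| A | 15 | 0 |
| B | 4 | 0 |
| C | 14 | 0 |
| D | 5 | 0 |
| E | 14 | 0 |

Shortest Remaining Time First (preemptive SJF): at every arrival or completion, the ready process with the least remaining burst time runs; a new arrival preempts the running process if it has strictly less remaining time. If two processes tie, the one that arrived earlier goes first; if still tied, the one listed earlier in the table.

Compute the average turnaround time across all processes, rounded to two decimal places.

Schedule: | B 0-4 | D 4-9 | C 9-23 | E 23-37 | A 37-52 |
Completion: A=52  B=4  C=23  D=9  E=37
Turnaround (C−A): A=52  B=4  C=23  D=9  E=37
Turnaround times: A=52, B=4, C=23, D=9, E=37
Average turnaround = (52+4+23+9+37) / 5 = 125/5 = 25.00

25.00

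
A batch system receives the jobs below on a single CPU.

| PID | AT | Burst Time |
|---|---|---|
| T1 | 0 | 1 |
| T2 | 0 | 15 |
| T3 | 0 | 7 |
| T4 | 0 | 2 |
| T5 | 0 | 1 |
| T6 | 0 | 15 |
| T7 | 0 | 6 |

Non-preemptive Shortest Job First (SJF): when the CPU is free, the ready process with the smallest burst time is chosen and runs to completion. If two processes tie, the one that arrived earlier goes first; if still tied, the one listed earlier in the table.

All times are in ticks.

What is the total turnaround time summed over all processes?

113

Gantt: | T1 0-1 | T5 1-2 | T4 2-4 | T7 4-10 | T3 10-17 | T2 17-32 | T6 32-47 |
Completion: T1=1  T2=32  T3=17  T4=4  T5=2  T6=47  T7=10
Turnaround (C−A): T1=1  T2=32  T3=17  T4=4  T5=2  T6=47  T7=10
Turnaround = completion − arrival: T1=1, T2=32, T3=17, T4=4, T5=2, T6=47, T7=10
Total turnaround = 1 + 32 + 17 + 4 + 2 + 47 + 10 = 113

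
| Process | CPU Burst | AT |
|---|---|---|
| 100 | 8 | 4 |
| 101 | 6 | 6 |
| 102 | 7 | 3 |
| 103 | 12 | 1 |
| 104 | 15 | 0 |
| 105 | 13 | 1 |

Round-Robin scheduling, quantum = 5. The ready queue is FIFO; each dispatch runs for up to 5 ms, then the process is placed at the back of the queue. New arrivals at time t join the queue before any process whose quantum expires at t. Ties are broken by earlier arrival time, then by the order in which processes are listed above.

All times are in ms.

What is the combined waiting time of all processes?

Gantt: | 104 0-5 | 103 5-10 | 105 10-15 | 102 15-20 | 100 20-25 | 104 25-30 | 101 30-35 | 103 35-40 | 105 40-45 | 102 45-47 | 100 47-50 | 104 50-55 | 101 55-56 | 103 56-58 | 105 58-61 |
Completion: 100=50  101=56  102=47  103=58  104=55  105=61
Turnaround (C−A): 100=46  101=50  102=44  103=57  104=55  105=60
Waiting = turnaround − burst: 100=38, 101=44, 102=37, 103=45, 104=40, 105=47
Total waiting = 38 + 44 + 37 + 45 + 40 + 47 = 251

251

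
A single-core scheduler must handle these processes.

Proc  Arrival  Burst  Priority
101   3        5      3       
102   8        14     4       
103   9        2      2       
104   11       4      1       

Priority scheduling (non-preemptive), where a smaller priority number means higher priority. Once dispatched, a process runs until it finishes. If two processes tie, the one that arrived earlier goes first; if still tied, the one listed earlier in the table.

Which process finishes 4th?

Schedule: | idle 0-3 | 101 3-8 | 102 8-22 | 104 22-26 | 103 26-28 |
Completion: 101=8  102=22  103=28  104=26
Turnaround (C−A): 101=5  102=14  103=19  104=15
Finish order: 101 → 102 → 104 → 103

103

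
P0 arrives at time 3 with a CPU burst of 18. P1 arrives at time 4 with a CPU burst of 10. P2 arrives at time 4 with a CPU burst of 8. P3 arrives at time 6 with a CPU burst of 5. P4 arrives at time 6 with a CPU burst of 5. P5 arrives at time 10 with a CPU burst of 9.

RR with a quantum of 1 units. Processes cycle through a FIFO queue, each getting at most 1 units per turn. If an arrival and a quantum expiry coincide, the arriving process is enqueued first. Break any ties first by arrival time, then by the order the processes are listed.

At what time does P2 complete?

43

Timeline: | idle 0-3 | P0 3-4 | P1 4-5 | P2 5-6 | P0 6-7 | P1 7-8 | P3 8-9 | P4 9-10 | P2 10-11 | P0 11-12 | P1 12-13 | P3 13-14 | P5 14-15 | P4 15-16 | P2 16-17 | P0 17-18 | P1 18-19 | P3 19-20 | P5 20-21 | P4 21-22 | P2 22-23 | P0 23-24 | P1 24-25 | P3 25-26 | P5 26-27 | P4 27-28 | P2 28-29 | P0 29-30 | P1 30-31 | P3 31-32 | P5 32-33 | P4 33-34 | P2 34-35 | P0 35-36 | P1 36-37 | P5 37-38 | P2 38-39 | P0 39-40 | P1 40-41 | P5 41-42 | P2 42-43 | P0 43-44 | P1 44-45 | P5 45-46 | P0 46-47 | P1 47-48 | P5 48-49 | P0 49-50 | P5 50-51 | P0 51-58 |
Completion: P0=58  P1=48  P2=43  P3=32  P4=34  P5=51
Turnaround (C−A): P0=55  P1=44  P2=39  P3=26  P4=28  P5=41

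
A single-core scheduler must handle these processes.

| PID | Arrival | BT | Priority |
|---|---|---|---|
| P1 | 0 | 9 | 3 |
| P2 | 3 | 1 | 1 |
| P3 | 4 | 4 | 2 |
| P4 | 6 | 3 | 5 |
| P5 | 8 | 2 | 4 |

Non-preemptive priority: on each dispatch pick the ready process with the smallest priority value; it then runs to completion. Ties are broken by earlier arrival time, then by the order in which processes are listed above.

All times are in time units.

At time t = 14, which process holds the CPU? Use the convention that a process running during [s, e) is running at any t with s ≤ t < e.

Gantt: | P1 0-9 | P2 9-10 | P3 10-14 | P5 14-16 | P4 16-19 |
Completion: P1=9  P2=10  P3=14  P4=19  P5=16
Turnaround (C−A): P1=9  P2=7  P3=10  P4=13  P5=8

P5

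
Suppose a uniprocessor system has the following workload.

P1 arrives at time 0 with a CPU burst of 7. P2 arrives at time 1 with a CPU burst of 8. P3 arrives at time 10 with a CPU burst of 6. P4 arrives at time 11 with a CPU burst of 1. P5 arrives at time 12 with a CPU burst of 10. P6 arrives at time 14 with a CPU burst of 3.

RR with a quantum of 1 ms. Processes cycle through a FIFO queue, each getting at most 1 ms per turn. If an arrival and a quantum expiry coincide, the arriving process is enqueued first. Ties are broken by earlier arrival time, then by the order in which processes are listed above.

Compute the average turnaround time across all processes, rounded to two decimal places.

15.67

Schedule: | P1 0-1 | P2 1-2 | P1 2-3 | P2 3-4 | P1 4-5 | P2 5-6 | P1 6-7 | P2 7-8 | P1 8-9 | P2 9-10 | P1 10-11 | P3 11-12 | P2 12-13 | P4 13-14 | P1 14-15 | P5 15-16 | P3 16-17 | P2 17-18 | P6 18-19 | P5 19-20 | P3 20-21 | P2 21-22 | P6 22-23 | P5 23-24 | P3 24-25 | P6 25-26 | P5 26-27 | P3 27-28 | P5 28-29 | P3 29-30 | P5 30-35 |
Completion: P1=15  P2=22  P3=30  P4=14  P5=35  P6=26
Turnaround times: P1=15, P2=21, P3=20, P4=3, P5=23, P6=12
Average turnaround = (15+21+20+3+23+12) / 6 = 94/6 = 15.67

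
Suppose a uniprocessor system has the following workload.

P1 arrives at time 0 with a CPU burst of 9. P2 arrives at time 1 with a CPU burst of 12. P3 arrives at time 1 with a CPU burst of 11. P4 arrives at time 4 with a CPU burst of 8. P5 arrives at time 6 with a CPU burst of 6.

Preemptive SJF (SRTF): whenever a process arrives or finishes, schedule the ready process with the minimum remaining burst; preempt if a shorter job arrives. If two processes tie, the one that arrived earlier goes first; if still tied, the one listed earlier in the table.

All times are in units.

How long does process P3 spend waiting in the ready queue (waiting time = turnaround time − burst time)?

22

Timeline: | P1 0-9 | P5 9-15 | P4 15-23 | P3 23-34 | P2 34-46 |
Completion: P1=9  P2=46  P3=34  P4=23  P5=15
Waiting(P3) = turnaround − burst = 33 − 11 = 22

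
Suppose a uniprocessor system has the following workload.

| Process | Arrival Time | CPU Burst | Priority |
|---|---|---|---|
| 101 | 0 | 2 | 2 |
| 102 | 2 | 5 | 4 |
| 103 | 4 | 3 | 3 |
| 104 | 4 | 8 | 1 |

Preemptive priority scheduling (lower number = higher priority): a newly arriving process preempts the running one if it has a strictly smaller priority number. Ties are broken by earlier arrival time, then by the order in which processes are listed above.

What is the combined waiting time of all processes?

Timeline: | 101 0-2 | 102 2-4 | 104 4-12 | 103 12-15 | 102 15-18 |
Completion: 101=2  102=18  103=15  104=12
Turnaround (C−A): 101=2  102=16  103=11  104=8
Waiting = turnaround − burst: 101=0, 102=11, 103=8, 104=0
Total waiting = 0 + 11 + 8 + 0 = 19

19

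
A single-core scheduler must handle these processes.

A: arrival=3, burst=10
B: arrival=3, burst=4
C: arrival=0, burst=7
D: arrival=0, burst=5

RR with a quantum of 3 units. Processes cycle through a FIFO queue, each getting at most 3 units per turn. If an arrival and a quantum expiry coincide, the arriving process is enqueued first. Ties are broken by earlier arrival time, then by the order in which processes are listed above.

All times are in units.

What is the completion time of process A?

Gantt: | C 0-3 | D 3-6 | A 6-9 | B 9-12 | C 12-15 | D 15-17 | A 17-20 | B 20-21 | C 21-22 | A 22-26 |
Completion: A=26  B=21  C=22  D=17
Turnaround (C−A): A=23  B=18  C=22  D=17

26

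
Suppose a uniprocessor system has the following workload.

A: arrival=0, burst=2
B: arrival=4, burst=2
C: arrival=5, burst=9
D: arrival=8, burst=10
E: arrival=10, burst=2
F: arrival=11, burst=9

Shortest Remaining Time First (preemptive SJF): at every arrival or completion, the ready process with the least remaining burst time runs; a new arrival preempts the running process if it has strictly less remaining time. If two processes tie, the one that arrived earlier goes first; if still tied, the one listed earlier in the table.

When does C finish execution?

Timeline: | A 0-2 | idle 2-4 | B 4-6 | C 6-10 | E 10-12 | C 12-17 | F 17-26 | D 26-36 |
Completion: A=2  B=6  C=17  D=36  E=12  F=26

17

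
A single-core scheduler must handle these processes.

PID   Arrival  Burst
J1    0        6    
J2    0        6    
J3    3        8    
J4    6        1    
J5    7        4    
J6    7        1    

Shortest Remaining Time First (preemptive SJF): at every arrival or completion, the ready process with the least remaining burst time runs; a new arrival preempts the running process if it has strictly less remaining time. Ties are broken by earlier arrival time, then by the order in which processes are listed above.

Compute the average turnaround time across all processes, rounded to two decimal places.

9.00

Schedule: | J1 0-6 | J4 6-7 | J6 7-8 | J5 8-12 | J2 12-18 | J3 18-26 |
Completion: J1=6  J2=18  J3=26  J4=7  J5=12  J6=8
Turnaround times: J1=6, J2=18, J3=23, J4=1, J5=5, J6=1
Average turnaround = (6+18+23+1+5+1) / 6 = 54/6 = 9.00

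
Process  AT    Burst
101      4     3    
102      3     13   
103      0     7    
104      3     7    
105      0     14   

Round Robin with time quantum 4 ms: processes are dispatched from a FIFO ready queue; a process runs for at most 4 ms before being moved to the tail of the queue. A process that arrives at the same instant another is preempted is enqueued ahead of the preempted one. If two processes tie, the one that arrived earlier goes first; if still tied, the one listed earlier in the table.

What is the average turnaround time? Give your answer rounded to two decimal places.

Schedule: | 103 0-4 | 105 4-8 | 102 8-12 | 104 12-16 | 101 16-19 | 103 19-22 | 105 22-26 | 102 26-30 | 104 30-33 | 105 33-37 | 102 37-41 | 105 41-43 | 102 43-44 |
Completion: 101=19  102=44  103=22  104=33  105=43
Turnaround (C−A): 101=15  102=41  103=22  104=30  105=43
Turnaround times: 101=15, 102=41, 103=22, 104=30, 105=43
Average turnaround = (15+41+22+30+43) / 5 = 151/5 = 30.20

30.20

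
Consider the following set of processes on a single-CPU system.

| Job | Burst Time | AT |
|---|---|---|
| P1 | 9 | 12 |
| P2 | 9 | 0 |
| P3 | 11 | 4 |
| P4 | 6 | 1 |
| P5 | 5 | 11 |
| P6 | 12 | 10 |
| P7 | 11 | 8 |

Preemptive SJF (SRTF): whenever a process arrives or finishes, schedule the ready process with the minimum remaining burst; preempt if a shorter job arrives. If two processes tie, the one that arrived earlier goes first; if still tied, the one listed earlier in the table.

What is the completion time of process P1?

Gantt: | P2 0-1 | P4 1-7 | P2 7-15 | P5 15-20 | P1 20-29 | P3 29-40 | P7 40-51 | P6 51-63 |
Completion: P1=29  P2=15  P3=40  P4=7  P5=20  P6=63  P7=51
Turnaround (C−A): P1=17  P2=15  P3=36  P4=6  P5=9  P6=53  P7=43

29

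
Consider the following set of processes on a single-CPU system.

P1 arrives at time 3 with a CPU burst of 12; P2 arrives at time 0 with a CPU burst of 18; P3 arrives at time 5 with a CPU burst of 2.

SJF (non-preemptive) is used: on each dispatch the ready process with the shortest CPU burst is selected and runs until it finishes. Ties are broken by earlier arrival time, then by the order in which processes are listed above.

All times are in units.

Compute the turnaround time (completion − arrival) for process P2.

Gantt: | P2 0-18 | P3 18-20 | P1 20-32 |
Completion: P1=32  P2=18  P3=20
Turnaround (C−A): P1=29  P2=18  P3=15
Turnaround(P2) = completion − arrival = 18 − 0 = 18

18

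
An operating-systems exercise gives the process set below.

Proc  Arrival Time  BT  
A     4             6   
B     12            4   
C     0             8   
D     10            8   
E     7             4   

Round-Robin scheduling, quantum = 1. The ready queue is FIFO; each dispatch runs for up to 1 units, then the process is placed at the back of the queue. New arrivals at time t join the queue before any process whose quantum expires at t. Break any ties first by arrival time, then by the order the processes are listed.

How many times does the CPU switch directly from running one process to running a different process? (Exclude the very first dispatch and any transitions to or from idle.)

Schedule: | C 0-4 | A 4-5 | C 5-6 | A 6-7 | C 7-8 | E 8-9 | A 9-10 | C 10-11 | E 11-12 | D 12-13 | A 13-14 | C 14-15 | B 15-16 | E 16-17 | D 17-18 | A 18-19 | B 19-20 | E 20-21 | D 21-22 | A 22-23 | B 23-24 | D 24-25 | B 25-26 | D 26-30 |
Completion: A=23  B=26  C=15  D=30  E=21
Turnaround (C−A): A=19  B=14  C=15  D=20  E=14

23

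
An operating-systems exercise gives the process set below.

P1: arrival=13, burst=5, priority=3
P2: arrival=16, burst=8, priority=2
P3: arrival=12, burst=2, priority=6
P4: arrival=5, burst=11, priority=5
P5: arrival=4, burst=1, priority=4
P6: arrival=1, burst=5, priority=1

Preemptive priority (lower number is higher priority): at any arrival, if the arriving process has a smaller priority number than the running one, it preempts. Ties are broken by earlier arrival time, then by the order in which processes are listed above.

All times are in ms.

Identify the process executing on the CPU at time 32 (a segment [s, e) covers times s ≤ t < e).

Gantt: | idle 0-1 | P6 1-6 | P5 6-7 | P4 7-13 | P1 13-16 | P2 16-24 | P1 24-26 | P4 26-31 | P3 31-33 |
Completion: P1=26  P2=24  P3=33  P4=31  P5=7  P6=6

P3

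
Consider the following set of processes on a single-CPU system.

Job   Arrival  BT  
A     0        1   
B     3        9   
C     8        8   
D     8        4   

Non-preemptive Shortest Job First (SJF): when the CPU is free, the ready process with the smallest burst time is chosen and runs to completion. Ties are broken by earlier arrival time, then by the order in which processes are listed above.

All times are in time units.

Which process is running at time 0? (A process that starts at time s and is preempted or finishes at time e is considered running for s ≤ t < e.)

Timeline: | A 0-1 | idle 1-3 | B 3-12 | D 12-16 | C 16-24 |
Completion: A=1  B=12  C=24  D=16
Turnaround (C−A): A=1  B=9  C=16  D=8

A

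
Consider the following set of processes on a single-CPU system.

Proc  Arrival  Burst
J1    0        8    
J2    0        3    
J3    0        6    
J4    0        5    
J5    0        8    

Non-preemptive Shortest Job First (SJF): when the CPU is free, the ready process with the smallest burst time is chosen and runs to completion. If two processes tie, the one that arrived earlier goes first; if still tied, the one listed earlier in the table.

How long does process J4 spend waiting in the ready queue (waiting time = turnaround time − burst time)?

Gantt: | J2 0-3 | J4 3-8 | J3 8-14 | J1 14-22 | J5 22-30 |
Completion: J1=22  J2=3  J3=14  J4=8  J5=30
Waiting(J4) = turnaround − burst = 8 − 5 = 3

3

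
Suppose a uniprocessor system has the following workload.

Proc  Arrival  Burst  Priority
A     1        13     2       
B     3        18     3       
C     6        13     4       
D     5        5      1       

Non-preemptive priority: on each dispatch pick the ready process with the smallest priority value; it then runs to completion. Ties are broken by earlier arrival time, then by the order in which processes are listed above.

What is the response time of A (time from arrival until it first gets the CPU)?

0

Timeline: | idle 0-1 | A 1-14 | D 14-19 | B 19-37 | C 37-50 |
Completion: A=14  B=37  C=50  D=19
Turnaround (C−A): A=13  B=34  C=44  D=14
Response(A) = first start − arrival = 1 − 1 = 0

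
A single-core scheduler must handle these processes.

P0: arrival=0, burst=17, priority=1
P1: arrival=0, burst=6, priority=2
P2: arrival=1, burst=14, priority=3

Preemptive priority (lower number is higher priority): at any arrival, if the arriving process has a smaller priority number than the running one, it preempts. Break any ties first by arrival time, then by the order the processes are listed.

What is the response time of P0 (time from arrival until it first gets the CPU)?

0

Timeline: | P0 0-17 | P1 17-23 | P2 23-37 |
Completion: P0=17  P1=23  P2=37
Turnaround (C−A): P0=17  P1=23  P2=36
Response(P0) = first start − arrival = 0 − 0 = 0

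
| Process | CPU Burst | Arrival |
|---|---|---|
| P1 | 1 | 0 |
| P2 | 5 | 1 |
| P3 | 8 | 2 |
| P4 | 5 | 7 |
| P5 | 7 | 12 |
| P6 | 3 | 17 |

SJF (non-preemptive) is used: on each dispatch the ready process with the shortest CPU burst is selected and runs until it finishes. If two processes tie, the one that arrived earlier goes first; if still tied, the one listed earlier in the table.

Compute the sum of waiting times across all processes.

23

Timeline: | P1 0-1 | P2 1-6 | P3 6-14 | P4 14-19 | P6 19-22 | P5 22-29 |
Completion: P1=1  P2=6  P3=14  P4=19  P5=29  P6=22
Turnaround (C−A): P1=1  P2=5  P3=12  P4=12  P5=17  P6=5
Waiting = turnaround − burst: P1=0, P2=0, P3=4, P4=7, P5=10, P6=2
Total waiting = 0 + 0 + 4 + 7 + 10 + 2 = 23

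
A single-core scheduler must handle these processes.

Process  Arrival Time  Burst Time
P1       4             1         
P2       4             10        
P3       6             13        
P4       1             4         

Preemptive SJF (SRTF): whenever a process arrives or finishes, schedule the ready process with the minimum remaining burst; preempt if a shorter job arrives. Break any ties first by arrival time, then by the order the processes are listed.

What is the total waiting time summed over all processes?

Gantt: | idle 0-1 | P4 1-5 | P1 5-6 | P2 6-16 | P3 16-29 |
Completion: P1=6  P2=16  P3=29  P4=5
Waiting = turnaround − burst: P1=1, P2=2, P3=10, P4=0
Total waiting = 1 + 2 + 10 + 0 = 13

13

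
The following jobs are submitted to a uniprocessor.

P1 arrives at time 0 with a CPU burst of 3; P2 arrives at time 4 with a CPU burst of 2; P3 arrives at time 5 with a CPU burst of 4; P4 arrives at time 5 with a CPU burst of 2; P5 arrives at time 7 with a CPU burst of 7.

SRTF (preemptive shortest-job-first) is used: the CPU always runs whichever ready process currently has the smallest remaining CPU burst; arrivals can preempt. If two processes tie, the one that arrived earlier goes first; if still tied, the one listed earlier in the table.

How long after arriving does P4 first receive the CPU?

1

Timeline: | P1 0-3 | idle 3-4 | P2 4-6 | P4 6-8 | P3 8-12 | P5 12-19 |
Completion: P1=3  P2=6  P3=12  P4=8  P5=19
Response(P4) = first start − arrival = 6 − 5 = 1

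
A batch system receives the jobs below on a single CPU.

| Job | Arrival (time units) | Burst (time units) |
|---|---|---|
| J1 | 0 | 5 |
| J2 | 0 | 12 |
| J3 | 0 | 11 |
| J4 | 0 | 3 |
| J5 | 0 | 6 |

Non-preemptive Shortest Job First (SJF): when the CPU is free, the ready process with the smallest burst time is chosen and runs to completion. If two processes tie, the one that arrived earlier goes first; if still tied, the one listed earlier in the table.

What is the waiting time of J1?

Schedule: | J4 0-3 | J1 3-8 | J5 8-14 | J3 14-25 | J2 25-37 |
Completion: J1=8  J2=37  J3=25  J4=3  J5=14
Waiting(J1) = turnaround − burst = 8 − 5 = 3

3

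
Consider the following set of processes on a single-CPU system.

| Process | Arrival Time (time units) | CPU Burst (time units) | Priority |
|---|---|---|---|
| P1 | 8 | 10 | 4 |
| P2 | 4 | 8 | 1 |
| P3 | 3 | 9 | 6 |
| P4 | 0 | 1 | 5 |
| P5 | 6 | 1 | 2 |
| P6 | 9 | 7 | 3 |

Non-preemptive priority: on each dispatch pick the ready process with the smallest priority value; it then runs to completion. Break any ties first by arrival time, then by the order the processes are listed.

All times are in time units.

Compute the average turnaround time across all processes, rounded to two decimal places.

Schedule: | P4 0-1 | idle 1-3 | P3 3-12 | P2 12-20 | P5 20-21 | P6 21-28 | P1 28-38 |
Completion: P1=38  P2=20  P3=12  P4=1  P5=21  P6=28
Turnaround (C−A): P1=30  P2=16  P3=9  P4=1  P5=15  P6=19
Turnaround times: P1=30, P2=16, P3=9, P4=1, P5=15, P6=19
Average turnaround = (30+16+9+1+15+19) / 6 = 90/6 = 15.00

15.00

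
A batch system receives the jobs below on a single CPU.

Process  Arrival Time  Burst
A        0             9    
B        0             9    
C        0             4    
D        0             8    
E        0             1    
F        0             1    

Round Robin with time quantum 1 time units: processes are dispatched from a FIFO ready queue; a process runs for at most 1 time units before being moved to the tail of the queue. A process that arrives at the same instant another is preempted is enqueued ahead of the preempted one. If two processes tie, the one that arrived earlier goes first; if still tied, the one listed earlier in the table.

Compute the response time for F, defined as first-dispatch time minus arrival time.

Gantt: | A 0-1 | B 1-2 | C 2-3 | D 3-4 | E 4-5 | F 5-6 | A 6-7 | B 7-8 | C 8-9 | D 9-10 | A 10-11 | B 11-12 | C 12-13 | D 13-14 | A 14-15 | B 15-16 | C 16-17 | D 17-18 | A 18-19 | B 19-20 | D 20-21 | A 21-22 | B 22-23 | D 23-24 | A 24-25 | B 25-26 | D 26-27 | A 27-28 | B 28-29 | D 29-30 | A 30-31 | B 31-32 |
Completion: A=31  B=32  C=17  D=30  E=5  F=6
Response(F) = first start − arrival = 5 − 0 = 5

5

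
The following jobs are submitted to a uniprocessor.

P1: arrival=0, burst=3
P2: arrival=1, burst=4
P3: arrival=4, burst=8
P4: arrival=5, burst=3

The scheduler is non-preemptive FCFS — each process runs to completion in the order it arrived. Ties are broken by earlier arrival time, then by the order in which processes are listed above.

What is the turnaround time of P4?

Timeline: | P1 0-3 | P2 3-7 | P3 7-15 | P4 15-18 |
Completion: P1=3  P2=7  P3=15  P4=18
Turnaround (C−A): P1=3  P2=6  P3=11  P4=13
Turnaround(P4) = completion − arrival = 18 − 5 = 13

13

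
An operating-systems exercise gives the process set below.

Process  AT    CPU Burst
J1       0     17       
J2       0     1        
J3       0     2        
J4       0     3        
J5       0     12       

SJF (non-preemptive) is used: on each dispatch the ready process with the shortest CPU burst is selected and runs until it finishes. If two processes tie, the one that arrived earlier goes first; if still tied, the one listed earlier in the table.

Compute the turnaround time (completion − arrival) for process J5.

18

Schedule: | J2 0-1 | J3 1-3 | J4 3-6 | J5 6-18 | J1 18-35 |
Completion: J1=35  J2=1  J3=3  J4=6  J5=18
Turnaround (C−A): J1=35  J2=1  J3=3  J4=6  J5=18
Turnaround(J5) = completion − arrival = 18 − 0 = 18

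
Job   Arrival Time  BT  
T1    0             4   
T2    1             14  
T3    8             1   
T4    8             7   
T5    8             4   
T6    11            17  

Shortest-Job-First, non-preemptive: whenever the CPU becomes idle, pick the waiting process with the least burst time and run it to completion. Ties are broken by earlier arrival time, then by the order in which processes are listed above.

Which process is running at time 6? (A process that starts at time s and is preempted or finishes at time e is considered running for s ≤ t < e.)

T2

Gantt: | T1 0-4 | T2 4-18 | T3 18-19 | T5 19-23 | T4 23-30 | T6 30-47 |
Completion: T1=4  T2=18  T3=19  T4=30  T5=23  T6=47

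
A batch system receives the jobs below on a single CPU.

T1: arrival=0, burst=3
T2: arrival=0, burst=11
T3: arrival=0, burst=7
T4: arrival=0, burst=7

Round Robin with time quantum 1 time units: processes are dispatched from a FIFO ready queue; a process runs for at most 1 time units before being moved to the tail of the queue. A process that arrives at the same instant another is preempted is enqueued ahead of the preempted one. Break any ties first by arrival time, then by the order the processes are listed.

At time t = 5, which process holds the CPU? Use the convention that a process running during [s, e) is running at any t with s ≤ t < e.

Schedule: | T1 0-1 | T2 1-2 | T3 2-3 | T4 3-4 | T1 4-5 | T2 5-6 | T3 6-7 | T4 7-8 | T1 8-9 | T2 9-10 | T3 10-11 | T4 11-12 | T2 12-13 | T3 13-14 | T4 14-15 | T2 15-16 | T3 16-17 | T4 17-18 | T2 18-19 | T3 19-20 | T4 20-21 | T2 21-22 | T3 22-23 | T4 23-24 | T2 24-28 |
Completion: T1=9  T2=28  T3=23  T4=24
Turnaround (C−A): T1=9  T2=28  T3=23  T4=24

T2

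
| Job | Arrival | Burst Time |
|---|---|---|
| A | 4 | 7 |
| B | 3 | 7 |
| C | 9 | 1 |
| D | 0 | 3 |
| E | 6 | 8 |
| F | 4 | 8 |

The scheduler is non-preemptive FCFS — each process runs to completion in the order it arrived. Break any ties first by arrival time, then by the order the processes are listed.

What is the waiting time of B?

Schedule: | D 0-3 | B 3-10 | A 10-17 | F 17-25 | E 25-33 | C 33-34 |
Completion: A=17  B=10  C=34  D=3  E=33  F=25
Turnaround (C−A): A=13  B=7  C=25  D=3  E=27  F=21
Waiting(B) = turnaround − burst = 7 − 7 = 0

0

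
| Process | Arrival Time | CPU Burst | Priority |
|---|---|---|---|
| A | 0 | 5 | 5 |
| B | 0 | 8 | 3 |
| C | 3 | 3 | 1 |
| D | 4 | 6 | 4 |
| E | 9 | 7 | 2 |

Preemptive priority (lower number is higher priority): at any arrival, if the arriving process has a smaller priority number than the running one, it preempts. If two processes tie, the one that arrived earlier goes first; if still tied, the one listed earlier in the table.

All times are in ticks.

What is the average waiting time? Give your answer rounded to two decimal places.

Schedule: | B 0-3 | C 3-6 | B 6-9 | E 9-16 | B 16-18 | D 18-24 | A 24-29 |
Completion: A=29  B=18  C=6  D=24  E=16
Turnaround (C−A): A=29  B=18  C=3  D=20  E=7
Waiting times: A=24, B=10, C=0, D=14, E=0
Average waiting = (24+10+0+14+0) / 5 = 48/5 = 9.60

9.60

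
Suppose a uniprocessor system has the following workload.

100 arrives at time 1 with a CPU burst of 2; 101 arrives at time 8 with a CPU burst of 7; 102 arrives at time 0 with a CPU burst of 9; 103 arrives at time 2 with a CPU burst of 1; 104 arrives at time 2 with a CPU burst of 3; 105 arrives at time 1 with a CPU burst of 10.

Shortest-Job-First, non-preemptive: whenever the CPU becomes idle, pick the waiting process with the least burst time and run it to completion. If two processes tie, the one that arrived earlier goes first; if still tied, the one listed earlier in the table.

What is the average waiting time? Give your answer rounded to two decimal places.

Gantt: | 102 0-9 | 103 9-10 | 100 10-12 | 104 12-15 | 101 15-22 | 105 22-32 |
Completion: 100=12  101=22  102=9  103=10  104=15  105=32
Waiting times: 100=9, 101=7, 102=0, 103=7, 104=10, 105=21
Average waiting = (9+7+0+7+10+21) / 6 = 54/6 = 9.00

9.00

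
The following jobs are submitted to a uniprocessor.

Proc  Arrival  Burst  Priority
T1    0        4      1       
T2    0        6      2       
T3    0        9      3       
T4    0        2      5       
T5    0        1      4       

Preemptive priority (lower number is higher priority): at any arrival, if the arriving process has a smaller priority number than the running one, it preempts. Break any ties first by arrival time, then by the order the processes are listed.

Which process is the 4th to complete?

T5

Schedule: | T1 0-4 | T2 4-10 | T3 10-19 | T5 19-20 | T4 20-22 |
Completion: T1=4  T2=10  T3=19  T4=22  T5=20
Finish order: T1 → T2 → T3 → T5 → T4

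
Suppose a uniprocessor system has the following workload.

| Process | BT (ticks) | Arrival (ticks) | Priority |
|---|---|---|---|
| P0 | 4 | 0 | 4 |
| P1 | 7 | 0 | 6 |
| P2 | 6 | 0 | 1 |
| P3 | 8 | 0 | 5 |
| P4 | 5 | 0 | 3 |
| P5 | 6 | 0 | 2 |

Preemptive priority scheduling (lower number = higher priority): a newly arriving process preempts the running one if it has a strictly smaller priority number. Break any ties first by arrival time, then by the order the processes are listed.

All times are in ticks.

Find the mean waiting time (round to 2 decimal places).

14.17

Gantt: | P2 0-6 | P5 6-12 | P4 12-17 | P0 17-21 | P3 21-29 | P1 29-36 |
Completion: P0=21  P1=36  P2=6  P3=29  P4=17  P5=12
Waiting times: P0=17, P1=29, P2=0, P3=21, P4=12, P5=6
Average waiting = (17+29+0+21+12+6) / 6 = 85/6 = 14.17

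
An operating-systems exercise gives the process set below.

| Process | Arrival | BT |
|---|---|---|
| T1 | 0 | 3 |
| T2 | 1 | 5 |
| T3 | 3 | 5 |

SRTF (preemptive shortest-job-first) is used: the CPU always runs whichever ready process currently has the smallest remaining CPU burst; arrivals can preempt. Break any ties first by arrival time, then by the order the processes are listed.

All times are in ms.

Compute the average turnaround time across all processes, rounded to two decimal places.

6.67

Timeline: | T1 0-3 | T2 3-8 | T3 8-13 |
Completion: T1=3  T2=8  T3=13
Turnaround times: T1=3, T2=7, T3=10
Average turnaround = (3+7+10) / 3 = 20/3 = 6.67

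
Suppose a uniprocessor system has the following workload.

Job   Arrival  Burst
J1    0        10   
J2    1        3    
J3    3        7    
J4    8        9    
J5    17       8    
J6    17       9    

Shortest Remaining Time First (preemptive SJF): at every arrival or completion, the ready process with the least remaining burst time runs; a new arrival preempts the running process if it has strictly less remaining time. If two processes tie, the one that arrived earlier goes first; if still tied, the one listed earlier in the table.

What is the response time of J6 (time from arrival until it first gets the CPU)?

20

Schedule: | J1 0-1 | J2 1-4 | J3 4-11 | J1 11-20 | J5 20-28 | J4 28-37 | J6 37-46 |
Completion: J1=20  J2=4  J3=11  J4=37  J5=28  J6=46
Turnaround (C−A): J1=20  J2=3  J3=8  J4=29  J5=11  J6=29
Response(J6) = first start − arrival = 37 − 17 = 20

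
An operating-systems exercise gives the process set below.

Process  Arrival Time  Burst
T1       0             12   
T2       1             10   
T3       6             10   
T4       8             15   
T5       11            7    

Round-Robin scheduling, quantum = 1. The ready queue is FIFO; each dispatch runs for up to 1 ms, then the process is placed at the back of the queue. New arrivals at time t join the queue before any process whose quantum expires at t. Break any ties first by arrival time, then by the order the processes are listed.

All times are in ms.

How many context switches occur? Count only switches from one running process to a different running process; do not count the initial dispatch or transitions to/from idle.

48

Timeline: | T1 0-1 | T2 1-2 | T1 2-3 | T2 3-4 | T1 4-5 | T2 5-6 | T1 6-7 | T3 7-8 | T2 8-9 | T1 9-10 | T4 10-11 | T3 11-12 | T2 12-13 | T1 13-14 | T5 14-15 | T4 15-16 | T3 16-17 | T2 17-18 | T1 18-19 | T5 19-20 | T4 20-21 | T3 21-22 | T2 22-23 | T1 23-24 | T5 24-25 | T4 25-26 | T3 26-27 | T2 27-28 | T1 28-29 | T5 29-30 | T4 30-31 | T3 31-32 | T2 32-33 | T1 33-34 | T5 34-35 | T4 35-36 | T3 36-37 | T2 37-38 | T1 38-39 | T5 39-40 | T4 40-41 | T3 41-42 | T1 42-43 | T5 43-44 | T4 44-45 | T3 45-46 | T4 46-47 | T3 47-48 | T4 48-54 |
Completion: T1=43  T2=38  T3=48  T4=54  T5=44
Turnaround (C−A): T1=43  T2=37  T3=42  T4=46  T5=33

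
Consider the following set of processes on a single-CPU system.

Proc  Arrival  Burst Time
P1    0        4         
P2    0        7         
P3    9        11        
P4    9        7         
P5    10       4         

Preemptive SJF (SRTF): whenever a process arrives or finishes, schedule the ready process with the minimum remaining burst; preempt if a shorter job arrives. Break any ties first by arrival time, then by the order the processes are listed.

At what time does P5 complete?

Schedule: | P1 0-4 | P2 4-11 | P5 11-15 | P4 15-22 | P3 22-33 |
Completion: P1=4  P2=11  P3=33  P4=22  P5=15
Turnaround (C−A): P1=4  P2=11  P3=24  P4=13  P5=5

15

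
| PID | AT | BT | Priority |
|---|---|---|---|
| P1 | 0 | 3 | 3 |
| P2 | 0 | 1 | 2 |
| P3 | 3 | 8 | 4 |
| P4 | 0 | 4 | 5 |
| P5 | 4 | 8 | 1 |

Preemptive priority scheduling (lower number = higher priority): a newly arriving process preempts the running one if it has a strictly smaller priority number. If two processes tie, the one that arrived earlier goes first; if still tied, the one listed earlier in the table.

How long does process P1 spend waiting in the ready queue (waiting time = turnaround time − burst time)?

Schedule: | P2 0-1 | P1 1-4 | P5 4-12 | P3 12-20 | P4 20-24 |
Completion: P1=4  P2=1  P3=20  P4=24  P5=12
Waiting(P1) = turnaround − burst = 4 − 3 = 1

1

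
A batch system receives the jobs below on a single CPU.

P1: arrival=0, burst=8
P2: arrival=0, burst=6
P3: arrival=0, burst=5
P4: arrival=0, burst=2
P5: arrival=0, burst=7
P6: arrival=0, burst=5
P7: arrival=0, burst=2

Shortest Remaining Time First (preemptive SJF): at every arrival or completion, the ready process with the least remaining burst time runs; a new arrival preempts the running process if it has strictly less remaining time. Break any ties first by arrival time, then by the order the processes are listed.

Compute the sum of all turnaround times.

Gantt: | P4 0-2 | P7 2-4 | P3 4-9 | P6 9-14 | P2 14-20 | P5 20-27 | P1 27-35 |
Completion: P1=35  P2=20  P3=9  P4=2  P5=27  P6=14  P7=4
Turnaround (C−A): P1=35  P2=20  P3=9  P4=2  P5=27  P6=14  P7=4
Turnaround = completion − arrival: P1=35, P2=20, P3=9, P4=2, P5=27, P6=14, P7=4
Total turnaround = 35 + 20 + 9 + 2 + 27 + 14 + 4 = 111

111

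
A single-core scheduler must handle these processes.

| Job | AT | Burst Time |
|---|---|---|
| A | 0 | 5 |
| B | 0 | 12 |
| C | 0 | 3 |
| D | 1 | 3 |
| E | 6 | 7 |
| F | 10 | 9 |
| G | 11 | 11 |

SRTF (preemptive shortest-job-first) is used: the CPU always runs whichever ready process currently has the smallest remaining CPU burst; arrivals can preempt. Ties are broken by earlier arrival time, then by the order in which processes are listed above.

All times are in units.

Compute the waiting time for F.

Timeline: | C 0-3 | D 3-6 | A 6-11 | E 11-18 | F 18-27 | G 27-38 | B 38-50 |
Completion: A=11  B=50  C=3  D=6  E=18  F=27  G=38
Waiting(F) = turnaround − burst = 17 − 9 = 8

8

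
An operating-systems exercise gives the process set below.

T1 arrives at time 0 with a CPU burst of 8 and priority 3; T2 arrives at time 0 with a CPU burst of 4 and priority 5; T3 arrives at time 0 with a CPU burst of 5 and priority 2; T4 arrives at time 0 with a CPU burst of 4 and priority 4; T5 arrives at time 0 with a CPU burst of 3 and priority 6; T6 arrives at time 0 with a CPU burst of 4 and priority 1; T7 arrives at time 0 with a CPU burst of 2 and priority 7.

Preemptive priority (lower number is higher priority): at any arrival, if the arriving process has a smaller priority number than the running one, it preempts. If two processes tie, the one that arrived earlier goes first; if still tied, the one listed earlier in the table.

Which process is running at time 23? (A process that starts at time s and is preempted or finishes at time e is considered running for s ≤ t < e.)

Gantt: | T6 0-4 | T3 4-9 | T1 9-17 | T4 17-21 | T2 21-25 | T5 25-28 | T7 28-30 |
Completion: T1=17  T2=25  T3=9  T4=21  T5=28  T6=4  T7=30
Turnaround (C−A): T1=17  T2=25  T3=9  T4=21  T5=28  T6=4  T7=30

T2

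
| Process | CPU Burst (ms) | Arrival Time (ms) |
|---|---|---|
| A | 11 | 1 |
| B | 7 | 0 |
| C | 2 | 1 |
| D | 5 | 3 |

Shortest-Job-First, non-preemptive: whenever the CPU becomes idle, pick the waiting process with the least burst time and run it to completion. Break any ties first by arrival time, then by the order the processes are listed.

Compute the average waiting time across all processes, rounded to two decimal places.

6.25

Schedule: | B 0-7 | C 7-9 | D 9-14 | A 14-25 |
Completion: A=25  B=7  C=9  D=14
Waiting times: A=13, B=0, C=6, D=6
Average waiting = (13+0+6+6) / 4 = 25/4 = 6.25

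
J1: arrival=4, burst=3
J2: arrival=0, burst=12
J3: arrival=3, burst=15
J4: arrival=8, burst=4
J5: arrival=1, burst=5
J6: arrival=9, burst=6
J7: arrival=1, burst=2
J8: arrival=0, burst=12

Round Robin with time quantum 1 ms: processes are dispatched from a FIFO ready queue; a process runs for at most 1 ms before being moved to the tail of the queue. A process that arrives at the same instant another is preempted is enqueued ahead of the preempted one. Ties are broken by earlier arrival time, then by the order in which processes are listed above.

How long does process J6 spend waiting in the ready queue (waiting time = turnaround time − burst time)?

Schedule: | J2 0-1 | J8 1-2 | J5 2-3 | J7 3-4 | J2 4-5 | J8 5-6 | J3 6-7 | J5 7-8 | J1 8-9 | J7 9-10 | J2 10-11 | J8 11-12 | J3 12-13 | J4 13-14 | J5 14-15 | J6 15-16 | J1 16-17 | J2 17-18 | J8 18-19 | J3 19-20 | J4 20-21 | J5 21-22 | J6 22-23 | J1 23-24 | J2 24-25 | J8 25-26 | J3 26-27 | J4 27-28 | J5 28-29 | J6 29-30 | J2 30-31 | J8 31-32 | J3 32-33 | J4 33-34 | J6 34-35 | J2 35-36 | J8 36-37 | J3 37-38 | J6 38-39 | J2 39-40 | J8 40-41 | J3 41-42 | J6 42-43 | J2 43-44 | J8 44-45 | J3 45-46 | J2 46-47 | J8 47-48 | J3 48-49 | J2 49-50 | J8 50-51 | J3 51-52 | J2 52-53 | J8 53-54 | J3 54-59 |
Completion: J1=24  J2=53  J3=59  J4=34  J5=29  J6=43  J7=10  J8=54
Waiting(J6) = turnaround − burst = 34 − 6 = 28

28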